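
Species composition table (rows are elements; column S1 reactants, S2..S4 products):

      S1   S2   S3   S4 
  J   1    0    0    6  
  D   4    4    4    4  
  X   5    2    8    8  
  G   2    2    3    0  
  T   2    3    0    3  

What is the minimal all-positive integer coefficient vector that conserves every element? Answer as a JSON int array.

Coefficients: [6, 3, 2, 1]

J: 6·1 = 6 | 3·0+2·0+1·6 = 6
D: 6·4 = 24 | 3·4+2·4+1·4 = 24
X: 6·5 = 30 | 3·2+2·8+1·8 = 30
G: 6·2 = 12 | 3·2+2·3+1·0 = 12
T: 6·2 = 12 | 3·3+2·0+1·3 = 12
gcd(6,3,2,1) = 1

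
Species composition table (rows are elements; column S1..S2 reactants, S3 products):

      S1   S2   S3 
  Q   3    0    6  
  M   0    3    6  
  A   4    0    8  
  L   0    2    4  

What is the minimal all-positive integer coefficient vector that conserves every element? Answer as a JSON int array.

Coefficients: [2, 2, 1]

Q: 2·3+2·0 = 6 | 1·6 = 6
M: 2·0+2·3 = 6 | 1·6 = 6
A: 2·4+2·0 = 8 | 1·8 = 8
L: 2·0+2·2 = 4 | 1·4 = 4
gcd(2,2,1) = 1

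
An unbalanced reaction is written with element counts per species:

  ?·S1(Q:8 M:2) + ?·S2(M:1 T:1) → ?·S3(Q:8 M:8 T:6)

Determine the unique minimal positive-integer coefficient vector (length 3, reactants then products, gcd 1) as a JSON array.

Coefficients: [1, 6, 1]

Q: 1·8+6·0 = 8 | 1·8 = 8
M: 1·2+6·1 = 8 | 1·8 = 8
T: 1·0+6·1 = 6 | 1·6 = 6
gcd(1,6,1) = 1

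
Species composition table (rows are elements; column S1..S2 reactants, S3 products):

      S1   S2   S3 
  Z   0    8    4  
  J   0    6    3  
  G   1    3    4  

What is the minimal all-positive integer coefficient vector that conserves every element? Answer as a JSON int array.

Z: 5·0+1·8 = 8 | 2·4 = 8
J: 5·0+1·6 = 6 | 2·3 = 6
G: 5·1+1·3 = 8 | 2·4 = 8
gcd(5,1,2) = 1

Coefficients: [5, 1, 2]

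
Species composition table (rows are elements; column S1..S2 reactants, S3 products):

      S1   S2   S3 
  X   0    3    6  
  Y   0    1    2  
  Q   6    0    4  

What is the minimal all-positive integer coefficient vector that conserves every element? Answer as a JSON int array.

X: 2·0+6·3 = 18 | 3·6 = 18
Y: 2·0+6·1 = 6 | 3·2 = 6
Q: 2·6+6·0 = 12 | 3·4 = 12
gcd(2,6,3) = 1

Coefficients: [2, 6, 3]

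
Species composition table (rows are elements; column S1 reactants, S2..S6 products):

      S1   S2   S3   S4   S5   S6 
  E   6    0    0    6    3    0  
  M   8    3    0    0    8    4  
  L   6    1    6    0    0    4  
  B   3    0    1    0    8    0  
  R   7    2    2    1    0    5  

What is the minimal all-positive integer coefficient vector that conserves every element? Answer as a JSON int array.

Coefficients: [6, 4, 2, 5, 2, 5]

E: 6·6 = 36 | 4·0+2·0+5·6+2·3+5·0 = 36
M: 6·8 = 48 | 4·3+2·0+5·0+2·8+5·4 = 48
L: 6·6 = 36 | 4·1+2·6+5·0+2·0+5·4 = 36
B: 6·3 = 18 | 4·0+2·1+5·0+2·8+5·0 = 18
R: 6·7 = 42 | 4·2+2·2+5·1+2·0+5·5 = 42
gcd(6,4,2,5,2,5) = 1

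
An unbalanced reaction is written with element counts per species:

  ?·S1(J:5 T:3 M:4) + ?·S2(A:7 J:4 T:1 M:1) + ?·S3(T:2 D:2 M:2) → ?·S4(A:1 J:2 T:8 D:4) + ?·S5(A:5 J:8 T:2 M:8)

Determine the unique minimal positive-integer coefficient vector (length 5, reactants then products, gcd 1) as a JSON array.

Coefficients: [6, 4, 6, 3, 5]

A: 6·0+4·7+6·0 = 28 | 3·1+5·5 = 28
J: 6·5+4·4+6·0 = 46 | 3·2+5·8 = 46
T: 6·3+4·1+6·2 = 34 | 3·8+5·2 = 34
D: 6·0+4·0+6·2 = 12 | 3·4+5·0 = 12
M: 6·4+4·1+6·2 = 40 | 3·0+5·8 = 40
gcd(6,4,6,3,5) = 1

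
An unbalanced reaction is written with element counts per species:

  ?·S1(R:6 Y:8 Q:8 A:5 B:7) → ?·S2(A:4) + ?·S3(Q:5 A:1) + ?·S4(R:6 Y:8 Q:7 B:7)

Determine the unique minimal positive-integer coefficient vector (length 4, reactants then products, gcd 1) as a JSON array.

Coefficients: [5, 6, 1, 5]

R: 5·6 = 30 | 6·0+1·0+5·6 = 30
Y: 5·8 = 40 | 6·0+1·0+5·8 = 40
Q: 5·8 = 40 | 6·0+1·5+5·7 = 40
A: 5·5 = 25 | 6·4+1·1+5·0 = 25
B: 5·7 = 35 | 6·0+1·0+5·7 = 35
gcd(5,6,1,5) = 1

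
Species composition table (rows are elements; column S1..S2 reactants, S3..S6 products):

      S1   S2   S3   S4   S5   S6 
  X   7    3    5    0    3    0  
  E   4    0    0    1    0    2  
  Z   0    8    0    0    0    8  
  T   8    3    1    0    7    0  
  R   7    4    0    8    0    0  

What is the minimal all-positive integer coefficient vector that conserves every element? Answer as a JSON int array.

Coefficients: [4, 5, 5, 6, 6, 5]

X: 4·7+5·3 = 43 | 5·5+6·0+6·3+5·0 = 43
E: 4·4+5·0 = 16 | 5·0+6·1+6·0+5·2 = 16
Z: 4·0+5·8 = 40 | 5·0+6·0+6·0+5·8 = 40
T: 4·8+5·3 = 47 | 5·1+6·0+6·7+5·0 = 47
R: 4·7+5·4 = 48 | 5·0+6·8+6·0+5·0 = 48
gcd(4,5,5,6,6,5) = 1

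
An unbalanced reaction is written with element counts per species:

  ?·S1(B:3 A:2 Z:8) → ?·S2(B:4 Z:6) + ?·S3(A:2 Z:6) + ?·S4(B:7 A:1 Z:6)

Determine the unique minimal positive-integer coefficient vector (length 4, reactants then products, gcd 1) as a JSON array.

Coefficients: [6, 1, 5, 2]

B: 6·3 = 18 | 1·4+5·0+2·7 = 18
A: 6·2 = 12 | 1·0+5·2+2·1 = 12
Z: 6·8 = 48 | 1·6+5·6+2·6 = 48
gcd(6,1,5,2) = 1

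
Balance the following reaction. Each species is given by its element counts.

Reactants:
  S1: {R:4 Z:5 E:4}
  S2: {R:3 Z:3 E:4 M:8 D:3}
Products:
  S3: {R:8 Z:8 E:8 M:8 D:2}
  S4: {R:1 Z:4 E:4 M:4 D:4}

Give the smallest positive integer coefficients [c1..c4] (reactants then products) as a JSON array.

R: 6·4+6·3 = 42 | 5·8+2·1 = 42
Z: 6·5+6·3 = 48 | 5·8+2·4 = 48
E: 6·4+6·4 = 48 | 5·8+2·4 = 48
M: 6·0+6·8 = 48 | 5·8+2·4 = 48
D: 6·0+6·3 = 18 | 5·2+2·4 = 18
gcd(6,6,5,2) = 1

Coefficients: [6, 6, 5, 2]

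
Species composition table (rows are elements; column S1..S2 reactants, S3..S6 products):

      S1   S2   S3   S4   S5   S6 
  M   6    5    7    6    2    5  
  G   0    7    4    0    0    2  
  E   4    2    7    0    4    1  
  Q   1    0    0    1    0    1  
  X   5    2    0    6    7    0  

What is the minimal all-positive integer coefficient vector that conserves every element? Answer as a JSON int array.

Coefficients: [6, 2, 1, 1, 4, 5]

M: 6·6+2·5 = 46 | 1·7+1·6+4·2+5·5 = 46
G: 6·0+2·7 = 14 | 1·4+1·0+4·0+5·2 = 14
E: 6·4+2·2 = 28 | 1·7+1·0+4·4+5·1 = 28
Q: 6·1+2·0 = 6 | 1·0+1·1+4·0+5·1 = 6
X: 6·5+2·2 = 34 | 1·0+1·6+4·7+5·0 = 34
gcd(6,2,1,1,4,5) = 1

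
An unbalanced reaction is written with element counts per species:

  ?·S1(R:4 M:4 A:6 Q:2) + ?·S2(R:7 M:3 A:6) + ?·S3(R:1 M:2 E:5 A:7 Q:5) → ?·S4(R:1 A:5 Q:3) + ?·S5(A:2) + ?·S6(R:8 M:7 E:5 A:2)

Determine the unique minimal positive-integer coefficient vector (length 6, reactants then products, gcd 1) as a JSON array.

Coefficients: [1, 2, 2, 4, 4, 2]

R: 1·4+2·7+2·1 = 20 | 4·1+4·0+2·8 = 20
M: 1·4+2·3+2·2 = 14 | 4·0+4·0+2·7 = 14
E: 1·0+2·0+2·5 = 10 | 4·0+4·0+2·5 = 10
A: 1·6+2·6+2·7 = 32 | 4·5+4·2+2·2 = 32
Q: 1·2+2·0+2·5 = 12 | 4·3+4·0+2·0 = 12
gcd(1,2,2,4,4,2) = 1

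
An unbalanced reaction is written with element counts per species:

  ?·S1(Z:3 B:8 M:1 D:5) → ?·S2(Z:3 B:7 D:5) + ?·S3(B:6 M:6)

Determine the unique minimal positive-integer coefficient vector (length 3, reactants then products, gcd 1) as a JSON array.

Z: 6·3 = 18 | 6·3+1·0 = 18
B: 6·8 = 48 | 6·7+1·6 = 48
M: 6·1 = 6 | 6·0+1·6 = 6
D: 6·5 = 30 | 6·5+1·0 = 30
gcd(6,6,1) = 1

Coefficients: [6, 6, 1]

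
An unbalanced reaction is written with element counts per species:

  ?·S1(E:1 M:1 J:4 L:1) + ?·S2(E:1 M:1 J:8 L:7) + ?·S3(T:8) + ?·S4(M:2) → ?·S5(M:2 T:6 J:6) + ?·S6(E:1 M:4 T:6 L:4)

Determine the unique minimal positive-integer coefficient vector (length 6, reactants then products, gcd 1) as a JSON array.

Coefficients: [1, 1, 3, 5, 2, 2]

E: 1·1+1·1+3·0+5·0 = 2 | 2·0+2·1 = 2
M: 1·1+1·1+3·0+5·2 = 12 | 2·2+2·4 = 12
T: 1·0+1·0+3·8+5·0 = 24 | 2·6+2·6 = 24
J: 1·4+1·8+3·0+5·0 = 12 | 2·6+2·0 = 12
L: 1·1+1·7+3·0+5·0 = 8 | 2·0+2·4 = 8
gcd(1,1,3,5,2,2) = 1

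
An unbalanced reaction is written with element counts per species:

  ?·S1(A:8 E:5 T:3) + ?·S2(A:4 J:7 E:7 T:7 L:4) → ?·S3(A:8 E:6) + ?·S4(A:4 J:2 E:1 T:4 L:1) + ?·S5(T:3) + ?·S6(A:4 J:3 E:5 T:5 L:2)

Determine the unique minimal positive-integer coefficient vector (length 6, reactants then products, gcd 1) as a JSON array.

A: 6·8+1·4 = 52 | 5·8+2·4+4·0+1·4 = 52
J: 6·0+1·7 = 7 | 5·0+2·2+4·0+1·3 = 7
E: 6·5+1·7 = 37 | 5·6+2·1+4·0+1·5 = 37
T: 6·3+1·7 = 25 | 5·0+2·4+4·3+1·5 = 25
L: 6·0+1·4 = 4 | 5·0+2·1+4·0+1·2 = 4
gcd(6,1,5,2,4,1) = 1

Coefficients: [6, 1, 5, 2, 4, 1]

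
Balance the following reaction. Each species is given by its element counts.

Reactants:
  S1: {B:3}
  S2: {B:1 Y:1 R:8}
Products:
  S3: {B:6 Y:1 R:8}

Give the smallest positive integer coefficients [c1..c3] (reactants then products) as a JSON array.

B: 5·3+3·1 = 18 | 3·6 = 18
Y: 5·0+3·1 = 3 | 3·1 = 3
R: 5·0+3·8 = 24 | 3·8 = 24
gcd(5,3,3) = 1

Coefficients: [5, 3, 3]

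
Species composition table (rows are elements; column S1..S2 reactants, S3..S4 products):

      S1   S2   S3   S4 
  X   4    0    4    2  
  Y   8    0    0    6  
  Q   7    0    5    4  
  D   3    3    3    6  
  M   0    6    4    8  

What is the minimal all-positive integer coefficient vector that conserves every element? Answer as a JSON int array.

Coefficients: [3, 6, 1, 4]

X: 3·4+6·0 = 12 | 1·4+4·2 = 12
Y: 3·8+6·0 = 24 | 1·0+4·6 = 24
Q: 3·7+6·0 = 21 | 1·5+4·4 = 21
D: 3·3+6·3 = 27 | 1·3+4·6 = 27
M: 3·0+6·6 = 36 | 1·4+4·8 = 36
gcd(3,6,1,4) = 1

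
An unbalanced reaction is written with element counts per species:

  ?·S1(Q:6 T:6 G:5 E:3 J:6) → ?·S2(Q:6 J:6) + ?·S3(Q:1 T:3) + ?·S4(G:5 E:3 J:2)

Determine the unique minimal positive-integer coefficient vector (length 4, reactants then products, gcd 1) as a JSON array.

Coefficients: [3, 2, 6, 3]

Q: 3·6 = 18 | 2·6+6·1+3·0 = 18
T: 3·6 = 18 | 2·0+6·3+3·0 = 18
G: 3·5 = 15 | 2·0+6·0+3·5 = 15
E: 3·3 = 9 | 2·0+6·0+3·3 = 9
J: 3·6 = 18 | 2·6+6·0+3·2 = 18
gcd(3,2,6,3) = 1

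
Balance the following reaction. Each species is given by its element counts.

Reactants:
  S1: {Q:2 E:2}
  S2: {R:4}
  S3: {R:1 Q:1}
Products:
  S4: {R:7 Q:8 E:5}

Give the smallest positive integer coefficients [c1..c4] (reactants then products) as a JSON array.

Coefficients: [5, 2, 6, 2]

R: 5·0+2·4+6·1 = 14 | 2·7 = 14
Q: 5·2+2·0+6·1 = 16 | 2·8 = 16
E: 5·2+2·0+6·0 = 10 | 2·5 = 10
gcd(5,2,6,2) = 1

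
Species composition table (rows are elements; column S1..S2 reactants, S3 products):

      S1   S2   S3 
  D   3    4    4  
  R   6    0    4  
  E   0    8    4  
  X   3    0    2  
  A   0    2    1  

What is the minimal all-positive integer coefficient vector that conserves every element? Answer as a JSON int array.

Coefficients: [4, 3, 6]

D: 4·3+3·4 = 24 | 6·4 = 24
R: 4·6+3·0 = 24 | 6·4 = 24
E: 4·0+3·8 = 24 | 6·4 = 24
X: 4·3+3·0 = 12 | 6·2 = 12
A: 4·0+3·2 = 6 | 6·1 = 6
gcd(4,3,6) = 1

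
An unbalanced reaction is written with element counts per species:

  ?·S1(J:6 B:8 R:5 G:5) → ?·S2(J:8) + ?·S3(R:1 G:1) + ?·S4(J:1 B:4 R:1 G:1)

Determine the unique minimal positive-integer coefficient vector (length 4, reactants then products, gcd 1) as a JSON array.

Coefficients: [2, 1, 6, 4]

J: 2·6 = 12 | 1·8+6·0+4·1 = 12
B: 2·8 = 16 | 1·0+6·0+4·4 = 16
R: 2·5 = 10 | 1·0+6·1+4·1 = 10
G: 2·5 = 10 | 1·0+6·1+4·1 = 10
gcd(2,1,6,4) = 1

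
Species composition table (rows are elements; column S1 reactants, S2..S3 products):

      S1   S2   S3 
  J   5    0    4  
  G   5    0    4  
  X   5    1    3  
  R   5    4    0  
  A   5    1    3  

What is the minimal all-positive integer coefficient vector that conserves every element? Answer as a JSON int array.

Coefficients: [4, 5, 5]

J: 4·5 = 20 | 5·0+5·4 = 20
G: 4·5 = 20 | 5·0+5·4 = 20
X: 4·5 = 20 | 5·1+5·3 = 20
R: 4·5 = 20 | 5·4+5·0 = 20
A: 4·5 = 20 | 5·1+5·3 = 20
gcd(4,5,5) = 1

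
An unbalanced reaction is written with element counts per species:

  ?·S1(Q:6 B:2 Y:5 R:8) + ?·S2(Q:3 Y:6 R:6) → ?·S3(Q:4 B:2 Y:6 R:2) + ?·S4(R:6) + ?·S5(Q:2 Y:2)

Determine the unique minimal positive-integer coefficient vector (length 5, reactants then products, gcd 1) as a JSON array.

Q: 2·6+2·3 = 18 | 2·4+4·0+5·2 = 18
B: 2·2+2·0 = 4 | 2·2+4·0+5·0 = 4
Y: 2·5+2·6 = 22 | 2·6+4·0+5·2 = 22
R: 2·8+2·6 = 28 | 2·2+4·6+5·0 = 28
gcd(2,2,2,4,5) = 1

Coefficients: [2, 2, 2, 4, 5]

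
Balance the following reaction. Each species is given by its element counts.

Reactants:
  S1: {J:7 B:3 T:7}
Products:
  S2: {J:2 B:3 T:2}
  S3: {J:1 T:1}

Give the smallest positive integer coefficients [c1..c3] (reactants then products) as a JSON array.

J: 1·7 = 7 | 1·2+5·1 = 7
B: 1·3 = 3 | 1·3+5·0 = 3
T: 1·7 = 7 | 1·2+5·1 = 7
gcd(1,1,5) = 1

Coefficients: [1, 1, 5]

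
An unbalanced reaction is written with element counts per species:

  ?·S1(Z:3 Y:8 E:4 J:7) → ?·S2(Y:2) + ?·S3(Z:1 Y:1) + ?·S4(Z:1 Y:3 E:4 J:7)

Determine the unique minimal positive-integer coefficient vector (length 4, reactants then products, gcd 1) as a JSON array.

Z: 2·3 = 6 | 3·0+4·1+2·1 = 6
Y: 2·8 = 16 | 3·2+4·1+2·3 = 16
E: 2·4 = 8 | 3·0+4·0+2·4 = 8
J: 2·7 = 14 | 3·0+4·0+2·7 = 14
gcd(2,3,4,2) = 1

Coefficients: [2, 3, 4, 2]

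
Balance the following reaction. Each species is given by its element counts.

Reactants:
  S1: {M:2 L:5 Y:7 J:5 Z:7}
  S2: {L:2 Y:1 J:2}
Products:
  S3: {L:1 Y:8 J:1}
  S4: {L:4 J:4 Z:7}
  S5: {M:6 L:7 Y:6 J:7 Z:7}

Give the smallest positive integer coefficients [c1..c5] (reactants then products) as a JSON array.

Coefficients: [3, 1, 2, 2, 1]

M: 3·2+1·0 = 6 | 2·0+2·0+1·6 = 6
L: 3·5+1·2 = 17 | 2·1+2·4+1·7 = 17
Y: 3·7+1·1 = 22 | 2·8+2·0+1·6 = 22
J: 3·5+1·2 = 17 | 2·1+2·4+1·7 = 17
Z: 3·7+1·0 = 21 | 2·0+2·7+1·7 = 21
gcd(3,1,2,2,1) = 1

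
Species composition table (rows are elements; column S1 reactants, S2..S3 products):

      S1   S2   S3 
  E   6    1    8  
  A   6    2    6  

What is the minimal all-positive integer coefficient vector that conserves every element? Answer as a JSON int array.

Coefficients: [5, 6, 3]

E: 5·6 = 30 | 6·1+3·8 = 30
A: 5·6 = 30 | 6·2+3·6 = 30
gcd(5,6,3) = 1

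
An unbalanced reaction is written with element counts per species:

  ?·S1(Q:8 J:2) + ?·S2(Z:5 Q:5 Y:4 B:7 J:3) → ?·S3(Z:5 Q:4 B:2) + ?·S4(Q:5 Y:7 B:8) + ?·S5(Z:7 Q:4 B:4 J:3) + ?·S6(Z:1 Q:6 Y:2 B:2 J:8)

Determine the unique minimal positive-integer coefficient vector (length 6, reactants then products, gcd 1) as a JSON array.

Coefficients: [1, 4, 1, 2, 2, 1]

Z: 1·0+4·5 = 20 | 1·5+2·0+2·7+1·1 = 20
Q: 1·8+4·5 = 28 | 1·4+2·5+2·4+1·6 = 28
Y: 1·0+4·4 = 16 | 1·0+2·7+2·0+1·2 = 16
B: 1·0+4·7 = 28 | 1·2+2·8+2·4+1·2 = 28
J: 1·2+4·3 = 14 | 1·0+2·0+2·3+1·8 = 14
gcd(1,4,1,2,2,1) = 1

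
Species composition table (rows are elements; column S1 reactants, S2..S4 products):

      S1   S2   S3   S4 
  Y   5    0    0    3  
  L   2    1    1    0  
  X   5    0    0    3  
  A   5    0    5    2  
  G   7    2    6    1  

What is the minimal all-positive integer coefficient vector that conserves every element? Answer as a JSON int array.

Coefficients: [3, 5, 1, 5]

Y: 3·5 = 15 | 5·0+1·0+5·3 = 15
L: 3·2 = 6 | 5·1+1·1+5·0 = 6
X: 3·5 = 15 | 5·0+1·0+5·3 = 15
A: 3·5 = 15 | 5·0+1·5+5·2 = 15
G: 3·7 = 21 | 5·2+1·6+5·1 = 21
gcd(3,5,1,5) = 1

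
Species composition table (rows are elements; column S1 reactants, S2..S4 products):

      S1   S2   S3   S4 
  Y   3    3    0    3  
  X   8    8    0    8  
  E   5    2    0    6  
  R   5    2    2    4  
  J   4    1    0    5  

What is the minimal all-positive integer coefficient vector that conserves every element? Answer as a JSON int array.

Coefficients: [4, 1, 3, 3]

Y: 4·3 = 12 | 1·3+3·0+3·3 = 12
X: 4·8 = 32 | 1·8+3·0+3·8 = 32
E: 4·5 = 20 | 1·2+3·0+3·6 = 20
R: 4·5 = 20 | 1·2+3·2+3·4 = 20
J: 4·4 = 16 | 1·1+3·0+3·5 = 16
gcd(4,1,3,3) = 1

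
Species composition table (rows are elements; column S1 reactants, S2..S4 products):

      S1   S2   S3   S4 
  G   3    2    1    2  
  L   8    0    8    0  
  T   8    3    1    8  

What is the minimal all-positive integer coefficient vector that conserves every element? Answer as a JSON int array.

Coefficients: [5, 1, 5, 4]

G: 5·3 = 15 | 1·2+5·1+4·2 = 15
L: 5·8 = 40 | 1·0+5·8+4·0 = 40
T: 5·8 = 40 | 1·3+5·1+4·8 = 40
gcd(5,1,5,4) = 1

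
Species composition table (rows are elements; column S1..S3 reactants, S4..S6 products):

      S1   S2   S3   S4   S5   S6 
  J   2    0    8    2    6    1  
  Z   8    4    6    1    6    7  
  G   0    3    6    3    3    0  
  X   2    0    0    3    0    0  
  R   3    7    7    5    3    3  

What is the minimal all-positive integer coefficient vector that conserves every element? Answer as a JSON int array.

J: 6·2+1·0+4·8 = 44 | 4·2+5·6+6·1 = 44
Z: 6·8+1·4+4·6 = 76 | 4·1+5·6+6·7 = 76
G: 6·0+1·3+4·6 = 27 | 4·3+5·3+6·0 = 27
X: 6·2+1·0+4·0 = 12 | 4·3+5·0+6·0 = 12
R: 6·3+1·7+4·7 = 53 | 4·5+5·3+6·3 = 53
gcd(6,1,4,4,5,6) = 1

Coefficients: [6, 1, 4, 4, 5, 6]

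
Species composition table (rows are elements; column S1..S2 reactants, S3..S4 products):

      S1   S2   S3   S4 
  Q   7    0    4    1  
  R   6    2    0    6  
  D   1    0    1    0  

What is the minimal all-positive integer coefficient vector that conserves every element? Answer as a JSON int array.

Coefficients: [1, 6, 1, 3]

Q: 1·7+6·0 = 7 | 1·4+3·1 = 7
R: 1·6+6·2 = 18 | 1·0+3·6 = 18
D: 1·1+6·0 = 1 | 1·1+3·0 = 1
gcd(1,6,1,3) = 1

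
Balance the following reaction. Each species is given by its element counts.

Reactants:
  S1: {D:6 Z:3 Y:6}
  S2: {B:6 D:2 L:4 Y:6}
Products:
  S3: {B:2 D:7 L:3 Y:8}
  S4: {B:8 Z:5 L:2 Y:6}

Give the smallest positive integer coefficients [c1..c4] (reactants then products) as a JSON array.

B: 5·0+6·6 = 36 | 6·2+3·8 = 36
D: 5·6+6·2 = 42 | 6·7+3·0 = 42
Z: 5·3+6·0 = 15 | 6·0+3·5 = 15
L: 5·0+6·4 = 24 | 6·3+3·2 = 24
Y: 5·6+6·6 = 66 | 6·8+3·6 = 66
gcd(5,6,6,3) = 1

Coefficients: [5, 6, 6, 3]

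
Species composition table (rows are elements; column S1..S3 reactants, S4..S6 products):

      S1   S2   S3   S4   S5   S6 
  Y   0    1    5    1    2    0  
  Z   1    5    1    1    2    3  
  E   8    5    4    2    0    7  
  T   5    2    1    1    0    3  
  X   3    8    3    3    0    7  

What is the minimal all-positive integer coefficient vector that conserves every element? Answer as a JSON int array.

Coefficients: [2, 6, 2, 6, 5, 6]

Y: 2·0+6·1+2·5 = 16 | 6·1+5·2+6·0 = 16
Z: 2·1+6·5+2·1 = 34 | 6·1+5·2+6·3 = 34
E: 2·8+6·5+2·4 = 54 | 6·2+5·0+6·7 = 54
T: 2·5+6·2+2·1 = 24 | 6·1+5·0+6·3 = 24
X: 2·3+6·8+2·3 = 60 | 6·3+5·0+6·7 = 60
gcd(2,6,2,6,5,6) = 1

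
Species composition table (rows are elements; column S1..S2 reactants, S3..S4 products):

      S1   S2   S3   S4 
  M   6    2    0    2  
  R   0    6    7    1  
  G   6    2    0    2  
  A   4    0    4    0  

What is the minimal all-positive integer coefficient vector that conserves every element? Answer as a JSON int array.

Coefficients: [1, 2, 1, 5]

M: 1·6+2·2 = 10 | 1·0+5·2 = 10
R: 1·0+2·6 = 12 | 1·7+5·1 = 12
G: 1·6+2·2 = 10 | 1·0+5·2 = 10
A: 1·4+2·0 = 4 | 1·4+5·0 = 4
gcd(1,2,1,5) = 1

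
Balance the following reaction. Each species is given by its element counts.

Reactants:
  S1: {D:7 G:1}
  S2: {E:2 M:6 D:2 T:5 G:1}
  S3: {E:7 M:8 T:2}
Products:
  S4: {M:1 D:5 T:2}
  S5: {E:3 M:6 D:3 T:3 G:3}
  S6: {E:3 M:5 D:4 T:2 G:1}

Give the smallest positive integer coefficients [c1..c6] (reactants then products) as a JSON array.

Coefficients: [5, 4, 1, 5, 2, 3]

E: 5·0+4·2+1·7 = 15 | 5·0+2·3+3·3 = 15
M: 5·0+4·6+1·8 = 32 | 5·1+2·6+3·5 = 32
D: 5·7+4·2+1·0 = 43 | 5·5+2·3+3·4 = 43
T: 5·0+4·5+1·2 = 22 | 5·2+2·3+3·2 = 22
G: 5·1+4·1+1·0 = 9 | 5·0+2·3+3·1 = 9
gcd(5,4,1,5,2,3) = 1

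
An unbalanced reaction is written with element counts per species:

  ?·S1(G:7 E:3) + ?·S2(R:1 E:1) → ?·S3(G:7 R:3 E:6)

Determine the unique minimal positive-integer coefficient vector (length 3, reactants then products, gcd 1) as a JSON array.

Coefficients: [1, 3, 1]

G: 1·7+3·0 = 7 | 1·7 = 7
R: 1·0+3·1 = 3 | 1·3 = 3
E: 1·3+3·1 = 6 | 1·6 = 6
gcd(1,3,1) = 1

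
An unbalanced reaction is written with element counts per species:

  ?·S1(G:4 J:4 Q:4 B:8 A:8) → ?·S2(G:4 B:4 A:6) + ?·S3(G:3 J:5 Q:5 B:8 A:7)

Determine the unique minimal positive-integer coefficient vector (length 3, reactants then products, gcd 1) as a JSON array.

G: 5·4 = 20 | 2·4+4·3 = 20
J: 5·4 = 20 | 2·0+4·5 = 20
Q: 5·4 = 20 | 2·0+4·5 = 20
B: 5·8 = 40 | 2·4+4·8 = 40
A: 5·8 = 40 | 2·6+4·7 = 40
gcd(5,2,4) = 1

Coefficients: [5, 2, 4]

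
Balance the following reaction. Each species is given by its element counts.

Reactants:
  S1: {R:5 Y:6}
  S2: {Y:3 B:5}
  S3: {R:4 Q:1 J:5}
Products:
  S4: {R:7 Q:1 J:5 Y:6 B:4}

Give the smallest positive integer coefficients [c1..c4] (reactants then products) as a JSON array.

Coefficients: [3, 4, 5, 5]

R: 3·5+4·0+5·4 = 35 | 5·7 = 35
Q: 3·0+4·0+5·1 = 5 | 5·1 = 5
J: 3·0+4·0+5·5 = 25 | 5·5 = 25
Y: 3·6+4·3+5·0 = 30 | 5·6 = 30
B: 3·0+4·5+5·0 = 20 | 5·4 = 20
gcd(3,4,5,5) = 1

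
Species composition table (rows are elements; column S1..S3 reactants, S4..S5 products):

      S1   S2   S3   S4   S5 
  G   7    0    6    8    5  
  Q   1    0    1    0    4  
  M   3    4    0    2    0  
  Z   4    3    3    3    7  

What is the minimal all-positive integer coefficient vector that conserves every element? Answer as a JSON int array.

G: 2·7+1·0+6·6 = 50 | 5·8+2·5 = 50
Q: 2·1+1·0+6·1 = 8 | 5·0+2·4 = 8
M: 2·3+1·4+6·0 = 10 | 5·2+2·0 = 10
Z: 2·4+1·3+6·3 = 29 | 5·3+2·7 = 29
gcd(2,1,6,5,2) = 1

Coefficients: [2, 1, 6, 5, 2]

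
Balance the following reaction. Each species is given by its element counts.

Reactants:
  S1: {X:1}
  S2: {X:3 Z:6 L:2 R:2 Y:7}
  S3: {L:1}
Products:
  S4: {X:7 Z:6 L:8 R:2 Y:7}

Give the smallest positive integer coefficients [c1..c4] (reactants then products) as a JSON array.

X: 4·1+1·3+6·0 = 7 | 1·7 = 7
Z: 4·0+1·6+6·0 = 6 | 1·6 = 6
L: 4·0+1·2+6·1 = 8 | 1·8 = 8
R: 4·0+1·2+6·0 = 2 | 1·2 = 2
Y: 4·0+1·7+6·0 = 7 | 1·7 = 7
gcd(4,1,6,1) = 1

Coefficients: [4, 1, 6, 1]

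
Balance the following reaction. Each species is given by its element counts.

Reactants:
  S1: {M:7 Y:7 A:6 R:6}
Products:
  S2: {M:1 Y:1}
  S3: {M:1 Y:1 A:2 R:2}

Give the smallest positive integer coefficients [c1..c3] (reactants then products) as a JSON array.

Coefficients: [1, 4, 3]

M: 1·7 = 7 | 4·1+3·1 = 7
Y: 1·7 = 7 | 4·1+3·1 = 7
A: 1·6 = 6 | 4·0+3·2 = 6
R: 1·6 = 6 | 4·0+3·2 = 6
gcd(1,4,3) = 1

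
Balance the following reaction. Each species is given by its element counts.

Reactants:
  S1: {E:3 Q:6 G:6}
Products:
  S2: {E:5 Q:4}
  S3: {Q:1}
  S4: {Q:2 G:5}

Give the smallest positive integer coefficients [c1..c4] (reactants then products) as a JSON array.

Coefficients: [5, 3, 6, 6]

E: 5·3 = 15 | 3·5+6·0+6·0 = 15
Q: 5·6 = 30 | 3·4+6·1+6·2 = 30
G: 5·6 = 30 | 3·0+6·0+6·5 = 30
gcd(5,3,6,6) = 1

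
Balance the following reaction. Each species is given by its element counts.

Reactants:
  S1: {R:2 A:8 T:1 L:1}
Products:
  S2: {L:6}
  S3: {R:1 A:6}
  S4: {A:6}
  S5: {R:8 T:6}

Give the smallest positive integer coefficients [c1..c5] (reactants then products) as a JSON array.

R: 6·2 = 12 | 1·0+4·1+4·0+1·8 = 12
A: 6·8 = 48 | 1·0+4·6+4·6+1·0 = 48
T: 6·1 = 6 | 1·0+4·0+4·0+1·6 = 6
L: 6·1 = 6 | 1·6+4·0+4·0+1·0 = 6
gcd(6,1,4,4,1) = 1

Coefficients: [6, 1, 4, 4, 1]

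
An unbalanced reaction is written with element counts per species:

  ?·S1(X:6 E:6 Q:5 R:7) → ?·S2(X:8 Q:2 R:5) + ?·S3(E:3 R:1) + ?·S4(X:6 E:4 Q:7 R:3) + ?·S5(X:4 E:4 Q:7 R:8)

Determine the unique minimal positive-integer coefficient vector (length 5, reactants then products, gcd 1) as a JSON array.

Coefficients: [5, 2, 6, 1, 2]

X: 5·6 = 30 | 2·8+6·0+1·6+2·4 = 30
E: 5·6 = 30 | 2·0+6·3+1·4+2·4 = 30
Q: 5·5 = 25 | 2·2+6·0+1·7+2·7 = 25
R: 5·7 = 35 | 2·5+6·1+1·3+2·8 = 35
gcd(5,2,6,1,2) = 1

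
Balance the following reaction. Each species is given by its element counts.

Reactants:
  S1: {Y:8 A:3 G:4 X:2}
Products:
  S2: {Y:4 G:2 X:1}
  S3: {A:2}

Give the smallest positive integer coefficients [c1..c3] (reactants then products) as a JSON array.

Coefficients: [2, 4, 3]

Y: 2·8 = 16 | 4·4+3·0 = 16
A: 2·3 = 6 | 4·0+3·2 = 6
G: 2·4 = 8 | 4·2+3·0 = 8
X: 2·2 = 4 | 4·1+3·0 = 4
gcd(2,4,3) = 1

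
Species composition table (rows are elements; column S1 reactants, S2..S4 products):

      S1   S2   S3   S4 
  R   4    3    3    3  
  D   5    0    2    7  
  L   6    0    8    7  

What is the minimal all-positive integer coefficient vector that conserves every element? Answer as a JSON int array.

R: 6·4 = 24 | 3·3+1·3+4·3 = 24
D: 6·5 = 30 | 3·0+1·2+4·7 = 30
L: 6·6 = 36 | 3·0+1·8+4·7 = 36
gcd(6,3,1,4) = 1

Coefficients: [6, 3, 1, 4]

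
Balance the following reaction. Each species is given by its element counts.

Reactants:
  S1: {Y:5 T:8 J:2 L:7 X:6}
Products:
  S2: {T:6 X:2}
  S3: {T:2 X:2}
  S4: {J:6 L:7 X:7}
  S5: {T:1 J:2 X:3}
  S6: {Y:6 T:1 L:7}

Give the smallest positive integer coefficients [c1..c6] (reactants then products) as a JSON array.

Y: 6·5 = 30 | 5·0+5·0+1·0+3·0+5·6 = 30
T: 6·8 = 48 | 5·6+5·2+1·0+3·1+5·1 = 48
J: 6·2 = 12 | 5·0+5·0+1·6+3·2+5·0 = 12
L: 6·7 = 42 | 5·0+5·0+1·7+3·0+5·7 = 42
X: 6·6 = 36 | 5·2+5·2+1·7+3·3+5·0 = 36
gcd(6,5,5,1,3,5) = 1

Coefficients: [6, 5, 5, 1, 3, 5]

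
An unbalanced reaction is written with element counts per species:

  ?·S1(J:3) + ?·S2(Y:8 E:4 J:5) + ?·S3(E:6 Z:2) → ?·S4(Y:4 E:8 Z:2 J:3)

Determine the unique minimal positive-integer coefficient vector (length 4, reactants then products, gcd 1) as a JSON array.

Y: 1·0+3·8+6·0 = 24 | 6·4 = 24
E: 1·0+3·4+6·6 = 48 | 6·8 = 48
Z: 1·0+3·0+6·2 = 12 | 6·2 = 12
J: 1·3+3·5+6·0 = 18 | 6·3 = 18
gcd(1,3,6,6) = 1

Coefficients: [1, 3, 6, 6]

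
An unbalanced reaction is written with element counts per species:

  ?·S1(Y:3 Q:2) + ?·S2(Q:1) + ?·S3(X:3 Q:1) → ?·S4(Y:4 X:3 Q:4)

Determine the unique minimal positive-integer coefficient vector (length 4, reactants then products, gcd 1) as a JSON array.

Y: 4·3+1·0+3·0 = 12 | 3·4 = 12
X: 4·0+1·0+3·3 = 9 | 3·3 = 9
Q: 4·2+1·1+3·1 = 12 | 3·4 = 12
gcd(4,1,3,3) = 1

Coefficients: [4, 1, 3, 3]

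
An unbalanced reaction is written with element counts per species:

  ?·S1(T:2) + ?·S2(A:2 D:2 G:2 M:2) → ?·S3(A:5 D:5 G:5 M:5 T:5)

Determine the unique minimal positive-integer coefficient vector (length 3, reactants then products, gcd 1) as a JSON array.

A: 5·0+5·2 = 10 | 2·5 = 10
D: 5·0+5·2 = 10 | 2·5 = 10
G: 5·0+5·2 = 10 | 2·5 = 10
M: 5·0+5·2 = 10 | 2·5 = 10
T: 5·2+5·0 = 10 | 2·5 = 10
gcd(5,5,2) = 1

Coefficients: [5, 5, 2]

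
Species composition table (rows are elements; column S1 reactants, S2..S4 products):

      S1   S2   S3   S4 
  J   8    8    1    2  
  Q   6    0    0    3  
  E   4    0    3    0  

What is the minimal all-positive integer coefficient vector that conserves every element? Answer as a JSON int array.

Coefficients: [3, 1, 4, 6]

J: 3·8 = 24 | 1·8+4·1+6·2 = 24
Q: 3·6 = 18 | 1·0+4·0+6·3 = 18
E: 3·4 = 12 | 1·0+4·3+6·0 = 12
gcd(3,1,4,6) = 1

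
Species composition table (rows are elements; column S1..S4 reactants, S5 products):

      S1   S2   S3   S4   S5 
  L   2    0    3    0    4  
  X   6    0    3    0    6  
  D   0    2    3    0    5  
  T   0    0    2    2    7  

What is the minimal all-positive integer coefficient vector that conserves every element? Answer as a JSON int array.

L: 1·2+2·0+2·3+5·0 = 8 | 2·4 = 8
X: 1·6+2·0+2·3+5·0 = 12 | 2·6 = 12
D: 1·0+2·2+2·3+5·0 = 10 | 2·5 = 10
T: 1·0+2·0+2·2+5·2 = 14 | 2·7 = 14
gcd(1,2,2,5,2) = 1

Coefficients: [1, 2, 2, 5, 2]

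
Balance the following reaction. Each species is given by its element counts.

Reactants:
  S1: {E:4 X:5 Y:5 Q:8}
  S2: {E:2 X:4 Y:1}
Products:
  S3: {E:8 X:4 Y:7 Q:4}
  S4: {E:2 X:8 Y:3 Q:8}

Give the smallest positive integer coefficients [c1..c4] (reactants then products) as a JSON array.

E: 4·4+3·2 = 22 | 2·8+3·2 = 22
X: 4·5+3·4 = 32 | 2·4+3·8 = 32
Y: 4·5+3·1 = 23 | 2·7+3·3 = 23
Q: 4·8+3·0 = 32 | 2·4+3·8 = 32
gcd(4,3,2,3) = 1

Coefficients: [4, 3, 2, 3]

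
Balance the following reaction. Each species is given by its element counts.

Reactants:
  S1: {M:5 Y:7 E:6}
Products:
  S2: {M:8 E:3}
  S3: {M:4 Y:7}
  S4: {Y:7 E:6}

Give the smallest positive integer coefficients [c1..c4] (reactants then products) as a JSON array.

Coefficients: [4, 2, 1, 3]

M: 4·5 = 20 | 2·8+1·4+3·0 = 20
Y: 4·7 = 28 | 2·0+1·7+3·7 = 28
E: 4·6 = 24 | 2·3+1·0+3·6 = 24
gcd(4,2,1,3) = 1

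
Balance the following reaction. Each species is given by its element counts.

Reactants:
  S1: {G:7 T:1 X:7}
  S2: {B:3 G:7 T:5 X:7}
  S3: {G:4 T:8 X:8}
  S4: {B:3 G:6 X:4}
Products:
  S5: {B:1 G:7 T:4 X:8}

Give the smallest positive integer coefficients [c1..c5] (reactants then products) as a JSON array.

B: 3·0+1·3+2·0+1·3 = 6 | 6·1 = 6
G: 3·7+1·7+2·4+1·6 = 42 | 6·7 = 42
T: 3·1+1·5+2·8+1·0 = 24 | 6·4 = 24
X: 3·7+1·7+2·8+1·4 = 48 | 6·8 = 48
gcd(3,1,2,1,6) = 1

Coefficients: [3, 1, 2, 1, 6]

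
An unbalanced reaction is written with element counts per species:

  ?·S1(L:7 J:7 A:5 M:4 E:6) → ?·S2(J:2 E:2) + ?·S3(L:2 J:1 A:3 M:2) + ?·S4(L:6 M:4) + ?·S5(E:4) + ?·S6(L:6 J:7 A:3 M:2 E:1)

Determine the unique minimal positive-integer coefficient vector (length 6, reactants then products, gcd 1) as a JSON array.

Coefficients: [6, 4, 6, 1, 6, 4]

L: 6·7 = 42 | 4·0+6·2+1·6+6·0+4·6 = 42
J: 6·7 = 42 | 4·2+6·1+1·0+6·0+4·7 = 42
A: 6·5 = 30 | 4·0+6·3+1·0+6·0+4·3 = 30
M: 6·4 = 24 | 4·0+6·2+1·4+6·0+4·2 = 24
E: 6·6 = 36 | 4·2+6·0+1·0+6·4+4·1 = 36
gcd(6,4,6,1,6,4) = 1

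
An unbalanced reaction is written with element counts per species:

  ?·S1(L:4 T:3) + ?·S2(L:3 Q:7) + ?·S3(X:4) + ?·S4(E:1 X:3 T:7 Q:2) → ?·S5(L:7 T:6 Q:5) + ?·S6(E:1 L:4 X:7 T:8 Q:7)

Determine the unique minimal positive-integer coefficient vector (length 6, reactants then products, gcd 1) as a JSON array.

Coefficients: [4, 5, 6, 6, 1, 6]

E: 4·0+5·0+6·0+6·1 = 6 | 1·0+6·1 = 6
L: 4·4+5·3+6·0+6·0 = 31 | 1·7+6·4 = 31
X: 4·0+5·0+6·4+6·3 = 42 | 1·0+6·7 = 42
T: 4·3+5·0+6·0+6·7 = 54 | 1·6+6·8 = 54
Q: 4·0+5·7+6·0+6·2 = 47 | 1·5+6·7 = 47
gcd(4,5,6,6,1,6) = 1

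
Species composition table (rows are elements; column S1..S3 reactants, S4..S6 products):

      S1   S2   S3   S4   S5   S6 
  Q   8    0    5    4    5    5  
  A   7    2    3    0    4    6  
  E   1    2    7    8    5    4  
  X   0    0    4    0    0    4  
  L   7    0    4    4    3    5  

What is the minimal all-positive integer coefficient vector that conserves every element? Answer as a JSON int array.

Q: 3·8+5·0+5·5 = 49 | 1·4+4·5+5·5 = 49
A: 3·7+5·2+5·3 = 46 | 1·0+4·4+5·6 = 46
E: 3·1+5·2+5·7 = 48 | 1·8+4·5+5·4 = 48
X: 3·0+5·0+5·4 = 20 | 1·0+4·0+5·4 = 20
L: 3·7+5·0+5·4 = 41 | 1·4+4·3+5·5 = 41
gcd(3,5,5,1,4,5) = 1

Coefficients: [3, 5, 5, 1, 4, 5]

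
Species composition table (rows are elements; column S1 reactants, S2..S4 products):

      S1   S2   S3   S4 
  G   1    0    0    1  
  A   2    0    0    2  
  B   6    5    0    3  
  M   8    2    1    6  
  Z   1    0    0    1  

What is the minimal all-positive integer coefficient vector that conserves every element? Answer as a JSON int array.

G: 5·1 = 5 | 3·0+4·0+5·1 = 5
A: 5·2 = 10 | 3·0+4·0+5·2 = 10
B: 5·6 = 30 | 3·5+4·0+5·3 = 30
M: 5·8 = 40 | 3·2+4·1+5·6 = 40
Z: 5·1 = 5 | 3·0+4·0+5·1 = 5
gcd(5,3,4,5) = 1

Coefficients: [5, 3, 4, 5]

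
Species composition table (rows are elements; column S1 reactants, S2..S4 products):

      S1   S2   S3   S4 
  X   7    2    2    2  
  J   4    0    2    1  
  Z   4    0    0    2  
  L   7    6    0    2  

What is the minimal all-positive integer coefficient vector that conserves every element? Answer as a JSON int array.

Coefficients: [2, 1, 2, 4]

X: 2·7 = 14 | 1·2+2·2+4·2 = 14
J: 2·4 = 8 | 1·0+2·2+4·1 = 8
Z: 2·4 = 8 | 1·0+2·0+4·2 = 8
L: 2·7 = 14 | 1·6+2·0+4·2 = 14
gcd(2,1,2,4) = 1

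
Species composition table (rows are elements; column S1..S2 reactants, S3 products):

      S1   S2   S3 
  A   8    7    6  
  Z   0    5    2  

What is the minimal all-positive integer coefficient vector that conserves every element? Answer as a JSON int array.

A: 2·8+2·7 = 30 | 5·6 = 30
Z: 2·0+2·5 = 10 | 5·2 = 10
gcd(2,2,5) = 1

Coefficients: [2, 2, 5]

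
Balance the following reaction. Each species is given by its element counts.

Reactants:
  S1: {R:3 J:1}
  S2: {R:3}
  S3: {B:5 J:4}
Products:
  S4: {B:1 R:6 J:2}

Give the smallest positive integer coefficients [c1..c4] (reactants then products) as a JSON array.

B: 6·0+4·0+1·5 = 5 | 5·1 = 5
R: 6·3+4·3+1·0 = 30 | 5·6 = 30
J: 6·1+4·0+1·4 = 10 | 5·2 = 10
gcd(6,4,1,5) = 1

Coefficients: [6, 4, 1, 5]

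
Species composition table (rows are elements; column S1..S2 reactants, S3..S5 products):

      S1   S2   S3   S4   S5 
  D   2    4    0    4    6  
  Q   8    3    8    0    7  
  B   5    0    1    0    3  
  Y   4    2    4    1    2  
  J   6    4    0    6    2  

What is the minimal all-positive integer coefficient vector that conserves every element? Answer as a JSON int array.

Coefficients: [1, 5, 2, 4, 1]

D: 1·2+5·4 = 22 | 2·0+4·4+1·6 = 22
Q: 1·8+5·3 = 23 | 2·8+4·0+1·7 = 23
B: 1·5+5·0 = 5 | 2·1+4·0+1·3 = 5
Y: 1·4+5·2 = 14 | 2·4+4·1+1·2 = 14
J: 1·6+5·4 = 26 | 2·0+4·6+1·2 = 26
gcd(1,5,2,4,1) = 1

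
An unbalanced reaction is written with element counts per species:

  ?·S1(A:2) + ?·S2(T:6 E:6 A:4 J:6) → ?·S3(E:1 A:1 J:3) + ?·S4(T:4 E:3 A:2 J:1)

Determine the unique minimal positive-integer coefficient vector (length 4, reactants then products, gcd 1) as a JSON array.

T: 1·0+4·6 = 24 | 6·0+6·4 = 24
E: 1·0+4·6 = 24 | 6·1+6·3 = 24
A: 1·2+4·4 = 18 | 6·1+6·2 = 18
J: 1·0+4·6 = 24 | 6·3+6·1 = 24
gcd(1,4,6,6) = 1

Coefficients: [1, 4, 6, 6]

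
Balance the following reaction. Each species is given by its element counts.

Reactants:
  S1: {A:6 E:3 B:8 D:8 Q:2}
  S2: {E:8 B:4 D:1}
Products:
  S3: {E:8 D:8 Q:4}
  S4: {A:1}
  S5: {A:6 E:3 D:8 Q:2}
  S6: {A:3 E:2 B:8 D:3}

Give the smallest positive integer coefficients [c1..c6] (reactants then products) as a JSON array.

Coefficients: [5, 2, 2, 6, 1, 6]

A: 5·6+2·0 = 30 | 2·0+6·1+1·6+6·3 = 30
E: 5·3+2·8 = 31 | 2·8+6·0+1·3+6·2 = 31
B: 5·8+2·4 = 48 | 2·0+6·0+1·0+6·8 = 48
D: 5·8+2·1 = 42 | 2·8+6·0+1·8+6·3 = 42
Q: 5·2+2·0 = 10 | 2·4+6·0+1·2+6·0 = 10
gcd(5,2,2,6,1,6) = 1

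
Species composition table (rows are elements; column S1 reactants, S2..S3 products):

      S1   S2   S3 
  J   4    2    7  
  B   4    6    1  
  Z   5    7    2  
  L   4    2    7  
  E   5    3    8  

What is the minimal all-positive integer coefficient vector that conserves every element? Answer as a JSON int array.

Coefficients: [5, 3, 2]

J: 5·4 = 20 | 3·2+2·7 = 20
B: 5·4 = 20 | 3·6+2·1 = 20
Z: 5·5 = 25 | 3·7+2·2 = 25
L: 5·4 = 20 | 3·2+2·7 = 20
E: 5·5 = 25 | 3·3+2·8 = 25
gcd(5,3,2) = 1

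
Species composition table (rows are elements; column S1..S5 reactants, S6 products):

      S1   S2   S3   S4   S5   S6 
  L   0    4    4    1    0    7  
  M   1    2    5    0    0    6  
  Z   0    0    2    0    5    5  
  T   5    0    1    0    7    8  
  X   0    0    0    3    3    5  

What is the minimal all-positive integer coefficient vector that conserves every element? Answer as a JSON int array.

L: 3·0+4·4+5·4+6·1+4·0 = 42 | 6·7 = 42
M: 3·1+4·2+5·5+6·0+4·0 = 36 | 6·6 = 36
Z: 3·0+4·0+5·2+6·0+4·5 = 30 | 6·5 = 30
T: 3·5+4·0+5·1+6·0+4·7 = 48 | 6·8 = 48
X: 3·0+4·0+5·0+6·3+4·3 = 30 | 6·5 = 30
gcd(3,4,5,6,4,6) = 1

Coefficients: [3, 4, 5, 6, 4, 6]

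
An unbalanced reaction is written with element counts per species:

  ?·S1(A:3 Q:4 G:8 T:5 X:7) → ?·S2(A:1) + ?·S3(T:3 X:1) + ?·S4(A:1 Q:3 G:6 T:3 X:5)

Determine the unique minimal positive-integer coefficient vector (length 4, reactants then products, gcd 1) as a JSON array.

Coefficients: [3, 5, 1, 4]

A: 3·3 = 9 | 5·1+1·0+4·1 = 9
Q: 3·4 = 12 | 5·0+1·0+4·3 = 12
G: 3·8 = 24 | 5·0+1·0+4·6 = 24
T: 3·5 = 15 | 5·0+1·3+4·3 = 15
X: 3·7 = 21 | 5·0+1·1+4·5 = 21
gcd(3,5,1,4) = 1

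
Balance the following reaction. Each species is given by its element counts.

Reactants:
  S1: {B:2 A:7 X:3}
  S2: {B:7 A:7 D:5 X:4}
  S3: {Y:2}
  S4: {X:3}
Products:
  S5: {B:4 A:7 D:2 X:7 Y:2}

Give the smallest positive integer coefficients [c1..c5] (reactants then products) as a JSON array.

B: 3·2+2·7+5·0+6·0 = 20 | 5·4 = 20
A: 3·7+2·7+5·0+6·0 = 35 | 5·7 = 35
D: 3·0+2·5+5·0+6·0 = 10 | 5·2 = 10
X: 3·3+2·4+5·0+6·3 = 35 | 5·7 = 35
Y: 3·0+2·0+5·2+6·0 = 10 | 5·2 = 10
gcd(3,2,5,6,5) = 1

Coefficients: [3, 2, 5, 6, 5]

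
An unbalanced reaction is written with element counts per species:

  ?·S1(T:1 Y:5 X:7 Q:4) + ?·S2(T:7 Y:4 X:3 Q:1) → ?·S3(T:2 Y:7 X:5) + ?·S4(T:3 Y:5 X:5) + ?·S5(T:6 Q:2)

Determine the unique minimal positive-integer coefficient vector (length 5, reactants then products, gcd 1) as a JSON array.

Coefficients: [1, 6, 2, 3, 5]

T: 1·1+6·7 = 43 | 2·2+3·3+5·6 = 43
Y: 1·5+6·4 = 29 | 2·7+3·5+5·0 = 29
X: 1·7+6·3 = 25 | 2·5+3·5+5·0 = 25
Q: 1·4+6·1 = 10 | 2·0+3·0+5·2 = 10
gcd(1,6,2,3,5) = 1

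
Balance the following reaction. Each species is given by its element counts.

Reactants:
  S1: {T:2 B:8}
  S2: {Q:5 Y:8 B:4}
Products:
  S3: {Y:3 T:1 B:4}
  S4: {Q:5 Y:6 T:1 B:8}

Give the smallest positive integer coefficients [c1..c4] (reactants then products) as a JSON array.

Coefficients: [5, 6, 4, 6]

Q: 5·0+6·5 = 30 | 4·0+6·5 = 30
Y: 5·0+6·8 = 48 | 4·3+6·6 = 48
T: 5·2+6·0 = 10 | 4·1+6·1 = 10
B: 5·8+6·4 = 64 | 4·4+6·8 = 64
gcd(5,6,4,6) = 1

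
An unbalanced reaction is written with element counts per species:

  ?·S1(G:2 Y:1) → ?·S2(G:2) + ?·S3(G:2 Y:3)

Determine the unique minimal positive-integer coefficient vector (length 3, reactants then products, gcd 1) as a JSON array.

Coefficients: [3, 2, 1]

G: 3·2 = 6 | 2·2+1·2 = 6
Y: 3·1 = 3 | 2·0+1·3 = 3
gcd(3,2,1) = 1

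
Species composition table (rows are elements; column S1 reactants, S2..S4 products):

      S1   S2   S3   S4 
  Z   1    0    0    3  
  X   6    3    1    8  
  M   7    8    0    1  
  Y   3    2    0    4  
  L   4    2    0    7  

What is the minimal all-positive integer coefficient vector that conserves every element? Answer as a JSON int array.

Z: 6·1 = 6 | 5·0+5·0+2·3 = 6
X: 6·6 = 36 | 5·3+5·1+2·8 = 36
M: 6·7 = 42 | 5·8+5·0+2·1 = 42
Y: 6·3 = 18 | 5·2+5·0+2·4 = 18
L: 6·4 = 24 | 5·2+5·0+2·7 = 24
gcd(6,5,5,2) = 1

Coefficients: [6, 5, 5, 2]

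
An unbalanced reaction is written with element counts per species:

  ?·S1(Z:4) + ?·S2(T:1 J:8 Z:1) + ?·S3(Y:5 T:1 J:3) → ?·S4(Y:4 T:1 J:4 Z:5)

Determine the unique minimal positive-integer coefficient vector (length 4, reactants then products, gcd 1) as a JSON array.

Y: 6·0+1·0+4·5 = 20 | 5·4 = 20
T: 6·0+1·1+4·1 = 5 | 5·1 = 5
J: 6·0+1·8+4·3 = 20 | 5·4 = 20
Z: 6·4+1·1+4·0 = 25 | 5·5 = 25
gcd(6,1,4,5) = 1

Coefficients: [6, 1, 4, 5]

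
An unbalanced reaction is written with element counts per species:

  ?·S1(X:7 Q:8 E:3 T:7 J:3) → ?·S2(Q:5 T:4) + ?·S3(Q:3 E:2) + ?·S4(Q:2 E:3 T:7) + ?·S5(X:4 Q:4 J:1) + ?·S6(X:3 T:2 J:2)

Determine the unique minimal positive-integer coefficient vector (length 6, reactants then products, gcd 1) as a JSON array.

Coefficients: [5, 1, 3, 3, 5, 5]

X: 5·7 = 35 | 1·0+3·0+3·0+5·4+5·3 = 35
Q: 5·8 = 40 | 1·5+3·3+3·2+5·4+5·0 = 40
E: 5·3 = 15 | 1·0+3·2+3·3+5·0+5·0 = 15
T: 5·7 = 35 | 1·4+3·0+3·7+5·0+5·2 = 35
J: 5·3 = 15 | 1·0+3·0+3·0+5·1+5·2 = 15
gcd(5,1,3,3,5,5) = 1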